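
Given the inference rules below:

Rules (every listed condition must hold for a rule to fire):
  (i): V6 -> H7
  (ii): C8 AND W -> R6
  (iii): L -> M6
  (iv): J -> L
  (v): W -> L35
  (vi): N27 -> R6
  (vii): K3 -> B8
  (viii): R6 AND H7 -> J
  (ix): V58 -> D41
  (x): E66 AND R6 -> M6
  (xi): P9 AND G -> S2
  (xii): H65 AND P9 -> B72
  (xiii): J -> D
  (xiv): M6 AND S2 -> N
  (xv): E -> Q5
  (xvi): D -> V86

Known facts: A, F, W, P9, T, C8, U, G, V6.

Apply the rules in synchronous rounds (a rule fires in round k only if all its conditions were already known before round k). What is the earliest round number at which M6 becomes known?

Round 1 fires (i), (ii), (v), (xi), giving H7, R6, L35, S2.
Round 2 fires (viii), giving J.
Round 3 fires (iv), (xiii), giving L, D.
Round 4 fires (iii), (xvi), giving M6, V86.
M6 first appears in round 4.

4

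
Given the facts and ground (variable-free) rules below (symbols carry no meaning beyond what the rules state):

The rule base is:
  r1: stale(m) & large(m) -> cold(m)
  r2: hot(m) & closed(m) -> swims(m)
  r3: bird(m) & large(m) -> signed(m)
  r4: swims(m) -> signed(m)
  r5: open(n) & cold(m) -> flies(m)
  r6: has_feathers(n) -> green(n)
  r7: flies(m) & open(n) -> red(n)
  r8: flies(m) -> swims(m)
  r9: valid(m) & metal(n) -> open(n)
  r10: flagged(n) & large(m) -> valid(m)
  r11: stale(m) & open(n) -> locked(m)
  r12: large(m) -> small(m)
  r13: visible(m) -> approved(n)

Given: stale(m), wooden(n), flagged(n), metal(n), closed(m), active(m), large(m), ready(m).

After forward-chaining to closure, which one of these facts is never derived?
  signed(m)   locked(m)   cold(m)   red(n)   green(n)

Round 1 — r1, r10, r12, derive cold(m), valid(m), small(m).
Round 2 — r9, derive open(n).
Round 3 — r5, r11, derive flies(m), locked(m).
Round 4 — r7, r8, derive red(n), swims(m).
Round 5 — r4, derive signed(m).
Derived: signed(m) (round 5), cold(m) (round 1), locked(m) (round 3), red(n) (round 4). green(n) never appears in any round.

green(n)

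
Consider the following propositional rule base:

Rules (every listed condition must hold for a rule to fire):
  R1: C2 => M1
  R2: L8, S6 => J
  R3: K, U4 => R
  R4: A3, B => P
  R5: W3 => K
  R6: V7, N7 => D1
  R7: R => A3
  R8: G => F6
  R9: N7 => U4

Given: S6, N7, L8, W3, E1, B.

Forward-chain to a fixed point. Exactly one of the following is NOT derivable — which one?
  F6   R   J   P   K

[1] R2 [L8, S6 => J]; R5 [W3 => K]; R9 [N7 => U4]. ⇒ new: J, K, U4.
[2] R3 [K, U4 => R]. ⇒ new: R.
[3] R7 [R => A3]. ⇒ new: A3.
[4] R4 [A3, B => P]. ⇒ new: P.
Derived: J (round 1), K (round 1), P (round 4), R (round 2). F6 never appears in any round.

F6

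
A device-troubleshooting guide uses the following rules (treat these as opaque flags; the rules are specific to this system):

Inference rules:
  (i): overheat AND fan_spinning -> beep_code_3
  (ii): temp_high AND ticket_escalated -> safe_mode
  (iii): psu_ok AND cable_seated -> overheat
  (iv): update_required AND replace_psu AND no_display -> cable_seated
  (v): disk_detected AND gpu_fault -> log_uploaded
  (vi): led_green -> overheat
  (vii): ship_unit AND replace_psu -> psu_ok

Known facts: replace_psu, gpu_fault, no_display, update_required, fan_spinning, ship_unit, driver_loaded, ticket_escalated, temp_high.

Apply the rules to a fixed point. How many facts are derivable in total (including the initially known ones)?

Round 1 fires (ii), (iv), (vii), giving safe_mode, cable_seated, psu_ok.
Round 2 fires (iii), giving overheat.
Round 3 fires (i), giving beep_code_3.
Closure: {beep_code_3, cable_seated, driver_loaded, fan_spinning, gpu_fault, no_display, overheat, psu_ok, replace_psu, safe_mode, ship_unit, temp_high, ticket_escalated, update_required} — 14 facts.

14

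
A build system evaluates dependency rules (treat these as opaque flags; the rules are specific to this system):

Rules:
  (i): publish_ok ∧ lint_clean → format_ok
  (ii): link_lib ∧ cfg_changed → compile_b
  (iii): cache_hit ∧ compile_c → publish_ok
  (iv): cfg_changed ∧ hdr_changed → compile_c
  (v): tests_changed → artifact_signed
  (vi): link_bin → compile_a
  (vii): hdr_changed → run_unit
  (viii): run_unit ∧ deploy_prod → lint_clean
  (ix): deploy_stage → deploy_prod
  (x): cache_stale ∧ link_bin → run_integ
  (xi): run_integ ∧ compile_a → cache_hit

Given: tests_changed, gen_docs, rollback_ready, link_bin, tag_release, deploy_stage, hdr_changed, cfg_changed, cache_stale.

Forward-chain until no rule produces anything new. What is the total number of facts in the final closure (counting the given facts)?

[1] (iv) [cfg_changed ∧ hdr_changed → compile_c]; (v) [tests_changed → artifact_signed]; (vi) [link_bin → compile_a]; (vii) [hdr_changed → run_unit]; (ix) [deploy_stage → deploy_prod]; (x) [cache_stale ∧ link_bin → run_integ]. ⇒ new: compile_c, artifact_signed, compile_a, run_unit, deploy_prod, run_integ.
[2] (viii) [run_unit ∧ deploy_prod → lint_clean]; (xi) [run_integ ∧ compile_a → cache_hit]. ⇒ new: lint_clean, cache_hit.
[3] (iii) [cache_hit ∧ compile_c → publish_ok]. ⇒ new: publish_ok.
[4] (i) [publish_ok ∧ lint_clean → format_ok]. ⇒ new: format_ok.
Closure: {artifact_signed, cache_hit, cache_stale, cfg_changed, compile_a, compile_c, deploy_prod, deploy_stage, format_ok, gen_docs, hdr_changed, link_bin, lint_clean, publish_ok, rollback_ready, run_integ, run_unit, tag_release, tests_changed} — 19 facts.

19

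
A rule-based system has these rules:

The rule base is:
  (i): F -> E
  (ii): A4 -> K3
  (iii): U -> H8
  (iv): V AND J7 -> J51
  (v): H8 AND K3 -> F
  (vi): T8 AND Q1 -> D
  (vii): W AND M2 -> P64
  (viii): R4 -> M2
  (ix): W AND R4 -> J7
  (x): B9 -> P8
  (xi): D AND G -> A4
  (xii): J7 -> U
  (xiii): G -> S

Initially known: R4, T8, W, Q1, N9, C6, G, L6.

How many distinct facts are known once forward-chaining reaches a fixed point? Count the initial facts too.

19

Round 1 fires (vi), (viii), (ix), (xiii), giving D, M2, J7, S.
Round 2 fires (vii), (xi), (xii), giving P64, A4, U.
Round 3 fires (ii), (iii), giving K3, H8.
Round 4 fires (v), giving F.
Round 5 fires (i), giving E.
Closure: {A4, C6, D, E, F, G, H8, J7, K3, L6, M2, N9, P64, Q1, R4, S, T8, U, W} — 19 facts.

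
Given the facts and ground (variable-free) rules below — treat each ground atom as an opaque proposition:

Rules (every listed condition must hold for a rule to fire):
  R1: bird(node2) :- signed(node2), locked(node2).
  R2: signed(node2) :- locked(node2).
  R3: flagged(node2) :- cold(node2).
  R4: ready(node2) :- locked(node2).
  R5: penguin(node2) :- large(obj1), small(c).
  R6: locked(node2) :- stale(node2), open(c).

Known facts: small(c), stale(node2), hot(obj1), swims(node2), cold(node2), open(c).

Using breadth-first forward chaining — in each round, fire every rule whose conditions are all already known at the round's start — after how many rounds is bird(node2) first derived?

3

Round 1 — R3, R6, derive flagged(node2), locked(node2).
Round 2 — R2, R4, derive signed(node2), ready(node2).
Round 3 — R1, derive bird(node2).
bird(node2) first appears in round 3.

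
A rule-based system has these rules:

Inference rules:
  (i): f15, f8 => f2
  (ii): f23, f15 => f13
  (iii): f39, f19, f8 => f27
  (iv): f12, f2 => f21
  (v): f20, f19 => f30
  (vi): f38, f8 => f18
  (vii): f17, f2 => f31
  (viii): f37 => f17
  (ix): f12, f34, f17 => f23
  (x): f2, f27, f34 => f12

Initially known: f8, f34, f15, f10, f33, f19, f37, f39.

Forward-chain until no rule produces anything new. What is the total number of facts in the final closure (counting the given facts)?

16

Round 1 fires (i), (iii), (viii), giving f2, f27, f17.
Round 2 fires (vii), (x), giving f31, f12.
Round 3 fires (iv), (ix), giving f21, f23.
Round 4 fires (ii), giving f13.
Closure: {f10, f12, f13, f15, f17, f19, f2, f21, f23, f27, f31, f33, f34, f37, f39, f8} — 16 facts.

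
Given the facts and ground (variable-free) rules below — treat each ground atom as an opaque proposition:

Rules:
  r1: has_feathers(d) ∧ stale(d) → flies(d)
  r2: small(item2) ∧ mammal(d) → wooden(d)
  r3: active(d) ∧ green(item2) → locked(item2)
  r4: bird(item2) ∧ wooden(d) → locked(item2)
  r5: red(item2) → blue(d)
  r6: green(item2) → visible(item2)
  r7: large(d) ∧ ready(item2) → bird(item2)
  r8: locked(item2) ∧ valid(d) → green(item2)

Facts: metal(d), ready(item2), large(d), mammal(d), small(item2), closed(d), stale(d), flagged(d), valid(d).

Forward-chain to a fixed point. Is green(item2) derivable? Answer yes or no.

yes

Round 1: r2 [small(item2) ∧ mammal(d) → wooden(d)]; r7 [large(d) ∧ ready(item2) → bird(item2)]. Adds wooden(d), bird(item2).
Round 2: r4 [bird(item2) ∧ wooden(d) → locked(item2)]. Adds locked(item2).
Round 3: r8 [locked(item2) ∧ valid(d) → green(item2)]. Adds green(item2).
Round 4: r6 [green(item2) → visible(item2)]. Adds visible(item2).
green(item2) appears in round 3, so it is derivable.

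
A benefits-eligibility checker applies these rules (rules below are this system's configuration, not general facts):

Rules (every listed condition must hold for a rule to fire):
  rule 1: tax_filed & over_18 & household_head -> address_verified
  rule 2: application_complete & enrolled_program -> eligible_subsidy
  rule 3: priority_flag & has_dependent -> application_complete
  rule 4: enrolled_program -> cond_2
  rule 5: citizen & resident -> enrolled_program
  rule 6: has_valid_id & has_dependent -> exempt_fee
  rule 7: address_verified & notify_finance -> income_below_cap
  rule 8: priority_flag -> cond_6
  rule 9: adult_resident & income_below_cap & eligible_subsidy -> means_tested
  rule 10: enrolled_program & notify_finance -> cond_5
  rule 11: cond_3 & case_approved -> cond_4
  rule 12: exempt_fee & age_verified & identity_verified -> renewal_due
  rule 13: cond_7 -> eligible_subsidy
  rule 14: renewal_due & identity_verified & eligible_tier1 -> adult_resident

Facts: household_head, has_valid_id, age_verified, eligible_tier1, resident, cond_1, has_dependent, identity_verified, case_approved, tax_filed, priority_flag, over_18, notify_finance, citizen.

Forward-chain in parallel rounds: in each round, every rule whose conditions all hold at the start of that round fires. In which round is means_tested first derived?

4

Round 1 — rule 1, rule 3, rule 5, rule 6, rule 8, derive address_verified, application_complete, enrolled_program, exempt_fee, cond_6.
Round 2 — rule 2, rule 4, rule 7, rule 10, rule 12, derive eligible_subsidy, cond_2, income_below_cap, cond_5, renewal_due.
Round 3 — rule 14, derive adult_resident.
Round 4 — rule 9, derive means_tested.
means_tested first appears in round 4.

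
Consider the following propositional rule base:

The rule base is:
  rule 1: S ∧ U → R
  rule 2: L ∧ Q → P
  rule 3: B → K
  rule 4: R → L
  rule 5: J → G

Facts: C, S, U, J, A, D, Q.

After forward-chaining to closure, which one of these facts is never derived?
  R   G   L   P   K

K

Round 1 fires rule 1, rule 5, giving R, G.
Round 2 fires rule 4, giving L.
Round 3 fires rule 2, giving P.
Derived: G (round 1), L (round 2), R (round 1), P (round 3). K never appears in any round.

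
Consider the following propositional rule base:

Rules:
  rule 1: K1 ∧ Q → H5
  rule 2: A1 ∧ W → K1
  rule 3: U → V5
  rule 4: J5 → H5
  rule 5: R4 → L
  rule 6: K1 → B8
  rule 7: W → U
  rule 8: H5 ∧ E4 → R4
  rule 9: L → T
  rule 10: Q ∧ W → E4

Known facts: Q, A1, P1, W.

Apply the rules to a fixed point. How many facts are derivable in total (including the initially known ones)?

Round 1 fires rule 2, rule 7, rule 10, giving K1, U, E4.
Round 2 fires rule 1, rule 3, rule 6, giving H5, V5, B8.
Round 3 fires rule 8, giving R4.
Round 4 fires rule 5, giving L.
Round 5 fires rule 9, giving T.
Closure: {A1, B8, E4, H5, K1, L, P1, Q, R4, T, U, V5, W} — 13 facts.

13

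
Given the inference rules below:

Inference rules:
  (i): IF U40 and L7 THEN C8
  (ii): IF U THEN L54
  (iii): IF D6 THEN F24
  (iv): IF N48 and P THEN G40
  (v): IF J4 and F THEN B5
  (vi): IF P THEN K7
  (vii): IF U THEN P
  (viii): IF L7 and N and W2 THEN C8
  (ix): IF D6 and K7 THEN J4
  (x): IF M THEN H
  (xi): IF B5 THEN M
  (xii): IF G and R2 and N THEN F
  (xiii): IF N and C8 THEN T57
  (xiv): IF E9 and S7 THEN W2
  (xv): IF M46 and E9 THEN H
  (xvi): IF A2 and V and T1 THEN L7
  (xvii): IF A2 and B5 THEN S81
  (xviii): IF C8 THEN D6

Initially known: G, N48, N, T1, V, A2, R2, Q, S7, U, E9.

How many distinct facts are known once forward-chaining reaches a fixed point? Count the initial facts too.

27

Round 1: (ii) [IF U THEN L54]; (vii) [IF U THEN P]; (xii) [IF G and R2 and N THEN F]; (xiv) [IF E9 and S7 THEN W2]; (xvi) [IF A2 and V and T1 THEN L7]. Adds L54, P, F, W2, L7.
Round 2: (iv) [IF N48 and P THEN G40]; (vi) [IF P THEN K7]; (viii) [IF L7 and N and W2 THEN C8]. Adds G40, K7, C8.
Round 3: (xiii) [IF N and C8 THEN T57]; (xviii) [IF C8 THEN D6]. Adds T57, D6.
Round 4: (iii) [IF D6 THEN F24]; (ix) [IF D6 and K7 THEN J4]. Adds F24, J4.
Round 5: (v) [IF J4 and F THEN B5]. Adds B5.
Round 6: (xi) [IF B5 THEN M]; (xvii) [IF A2 and B5 THEN S81]. Adds M, S81.
Round 7: (x) [IF M THEN H]. Adds H.
Closure: {A2, B5, C8, D6, E9, F, F24, G, G40, H, J4, K7, L54, L7, M, N, N48, P, Q, R2, S7, S81, T1, T57, U, V, W2} — 27 facts.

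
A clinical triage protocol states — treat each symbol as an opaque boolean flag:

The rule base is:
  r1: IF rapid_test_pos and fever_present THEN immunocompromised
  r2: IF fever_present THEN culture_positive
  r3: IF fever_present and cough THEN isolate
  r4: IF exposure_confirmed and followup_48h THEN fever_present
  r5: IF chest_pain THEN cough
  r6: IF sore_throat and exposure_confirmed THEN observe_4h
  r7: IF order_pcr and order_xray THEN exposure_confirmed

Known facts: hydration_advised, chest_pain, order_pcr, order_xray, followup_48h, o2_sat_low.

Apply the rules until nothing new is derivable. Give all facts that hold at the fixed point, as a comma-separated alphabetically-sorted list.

chest_pain, cough, culture_positive, exposure_confirmed, fever_present, followup_48h, hydration_advised, isolate, o2_sat_low, order_pcr, order_xray

Round 1: r5 [IF chest_pain THEN cough]; r7 [IF order_pcr and order_xray THEN exposure_confirmed]. Adds cough, exposure_confirmed.
Round 2: r4 [IF exposure_confirmed and followup_48h THEN fever_present]. Adds fever_present.
Round 3: r2 [IF fever_present THEN culture_positive]; r3 [IF fever_present and cough THEN isolate]. Adds culture_positive, isolate.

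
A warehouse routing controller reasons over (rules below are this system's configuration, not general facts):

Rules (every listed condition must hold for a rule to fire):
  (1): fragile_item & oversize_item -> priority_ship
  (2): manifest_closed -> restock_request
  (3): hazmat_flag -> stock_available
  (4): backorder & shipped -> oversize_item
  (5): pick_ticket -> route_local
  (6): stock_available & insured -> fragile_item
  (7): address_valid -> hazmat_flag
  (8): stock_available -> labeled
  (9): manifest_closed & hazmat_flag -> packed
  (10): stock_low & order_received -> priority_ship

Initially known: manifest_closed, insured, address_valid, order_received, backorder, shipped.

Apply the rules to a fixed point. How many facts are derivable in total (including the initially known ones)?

Round 1 fires (2), (4), (7), giving restock_request, oversize_item, hazmat_flag.
Round 2 fires (3), (9), giving stock_available, packed.
Round 3 fires (6), (8), giving fragile_item, labeled.
Round 4 fires (1), giving priority_ship.
Closure: {address_valid, backorder, fragile_item, hazmat_flag, insured, labeled, manifest_closed, order_received, oversize_item, packed, priority_ship, restock_request, shipped, stock_available} — 14 facts.

14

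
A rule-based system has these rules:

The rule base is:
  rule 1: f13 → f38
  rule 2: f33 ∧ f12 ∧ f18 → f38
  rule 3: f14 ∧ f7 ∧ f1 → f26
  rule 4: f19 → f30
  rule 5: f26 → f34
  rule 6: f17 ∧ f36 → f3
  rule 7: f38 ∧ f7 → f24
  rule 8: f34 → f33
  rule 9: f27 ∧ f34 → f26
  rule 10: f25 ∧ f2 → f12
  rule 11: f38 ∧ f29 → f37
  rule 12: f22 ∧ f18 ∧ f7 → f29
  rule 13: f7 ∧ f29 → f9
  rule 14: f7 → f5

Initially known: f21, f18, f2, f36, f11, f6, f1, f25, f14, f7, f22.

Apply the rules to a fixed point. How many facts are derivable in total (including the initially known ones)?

21

Round 1: rule 3 [f14 ∧ f7 ∧ f1 → f26]; rule 10 [f25 ∧ f2 → f12]; rule 12 [f22 ∧ f18 ∧ f7 → f29]; rule 14 [f7 → f5]. Adds f26, f12, f29, f5.
Round 2: rule 5 [f26 → f34]; rule 13 [f7 ∧ f29 → f9]. Adds f34, f9.
Round 3: rule 8 [f34 → f33]. Adds f33.
Round 4: rule 2 [f33 ∧ f12 ∧ f18 → f38]. Adds f38.
Round 5: rule 7 [f38 ∧ f7 → f24]; rule 11 [f38 ∧ f29 → f37]. Adds f24, f37.
Closure: {f1, f11, f12, f14, f18, f2, f21, f22, f24, f25, f26, f29, f33, f34, f36, f37, f38, f5, f6, f7, f9} — 21 facts.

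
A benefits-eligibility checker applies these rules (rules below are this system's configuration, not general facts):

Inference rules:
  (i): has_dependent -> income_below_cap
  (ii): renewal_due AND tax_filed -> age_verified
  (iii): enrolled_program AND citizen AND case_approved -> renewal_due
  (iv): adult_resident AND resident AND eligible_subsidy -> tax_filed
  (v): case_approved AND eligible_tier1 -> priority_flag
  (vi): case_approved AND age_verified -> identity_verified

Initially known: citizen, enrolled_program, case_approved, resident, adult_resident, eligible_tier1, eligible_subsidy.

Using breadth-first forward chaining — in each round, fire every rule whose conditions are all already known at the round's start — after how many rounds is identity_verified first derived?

3

Round 1 fires (iii), (iv), (v), giving renewal_due, tax_filed, priority_flag.
Round 2 fires (ii), giving age_verified.
Round 3 fires (vi), giving identity_verified.
identity_verified first appears in round 3.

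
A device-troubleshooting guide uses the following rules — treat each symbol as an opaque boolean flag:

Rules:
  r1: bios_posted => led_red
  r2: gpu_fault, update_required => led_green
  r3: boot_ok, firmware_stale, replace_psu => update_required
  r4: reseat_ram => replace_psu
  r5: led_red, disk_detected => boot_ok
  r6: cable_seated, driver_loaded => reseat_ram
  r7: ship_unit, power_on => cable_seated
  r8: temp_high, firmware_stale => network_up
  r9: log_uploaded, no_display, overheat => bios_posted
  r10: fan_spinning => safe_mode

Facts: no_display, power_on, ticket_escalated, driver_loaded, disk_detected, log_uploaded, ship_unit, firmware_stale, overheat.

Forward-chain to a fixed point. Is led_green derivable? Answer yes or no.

no

Round 1 — r7, r9, derive cable_seated, bios_posted.
Round 2 — r1, r6, derive led_red, reseat_ram.
Round 3 — r4, r5, derive replace_psu, boot_ok.
Round 4 — r3, derive update_required.
Fixed point reached. led_green is concluded only by r2; r2 needs gpu_fault (never derived).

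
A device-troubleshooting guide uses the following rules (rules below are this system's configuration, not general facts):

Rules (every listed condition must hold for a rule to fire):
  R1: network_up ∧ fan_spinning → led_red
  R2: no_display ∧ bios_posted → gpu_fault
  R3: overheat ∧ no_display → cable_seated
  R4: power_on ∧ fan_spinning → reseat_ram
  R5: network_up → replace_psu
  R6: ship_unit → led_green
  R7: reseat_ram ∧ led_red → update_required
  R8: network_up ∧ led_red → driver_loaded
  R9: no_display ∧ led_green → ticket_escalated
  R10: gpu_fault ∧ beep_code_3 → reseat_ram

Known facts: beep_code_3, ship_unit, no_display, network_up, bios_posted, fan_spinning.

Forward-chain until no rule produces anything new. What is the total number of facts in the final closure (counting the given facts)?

14

[1] R1 [network_up ∧ fan_spinning → led_red]; R2 [no_display ∧ bios_posted → gpu_fault]; R5 [network_up → replace_psu]; R6 [ship_unit → led_green]. ⇒ new: led_red, gpu_fault, replace_psu, led_green.
[2] R8 [network_up ∧ led_red → driver_loaded]; R9 [no_display ∧ led_green → ticket_escalated]; R10 [gpu_fault ∧ beep_code_3 → reseat_ram]. ⇒ new: driver_loaded, ticket_escalated, reseat_ram.
[3] R7 [reseat_ram ∧ led_red → update_required]. ⇒ new: update_required.
Closure: {beep_code_3, bios_posted, driver_loaded, fan_spinning, gpu_fault, led_green, led_red, network_up, no_display, replace_psu, reseat_ram, ship_unit, ticket_escalated, update_required} — 14 facts.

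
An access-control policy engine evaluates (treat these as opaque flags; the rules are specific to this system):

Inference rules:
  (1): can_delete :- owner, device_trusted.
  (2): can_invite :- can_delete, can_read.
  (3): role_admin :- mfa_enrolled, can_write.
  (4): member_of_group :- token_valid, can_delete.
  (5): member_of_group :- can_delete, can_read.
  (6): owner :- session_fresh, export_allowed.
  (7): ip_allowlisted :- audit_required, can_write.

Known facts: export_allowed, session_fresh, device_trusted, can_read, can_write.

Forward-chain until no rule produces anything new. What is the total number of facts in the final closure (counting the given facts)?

[1] (6) [owner :- session_fresh, export_allowed.]. ⇒ new: owner.
[2] (1) [can_delete :- owner, device_trusted.]. ⇒ new: can_delete.
[3] (2) [can_invite :- can_delete, can_read.]; (5) [member_of_group :- can_delete, can_read.]. ⇒ new: can_invite, member_of_group.
Closure: {can_delete, can_invite, can_read, can_write, device_trusted, export_allowed, member_of_group, owner, session_fresh} — 9 facts.

9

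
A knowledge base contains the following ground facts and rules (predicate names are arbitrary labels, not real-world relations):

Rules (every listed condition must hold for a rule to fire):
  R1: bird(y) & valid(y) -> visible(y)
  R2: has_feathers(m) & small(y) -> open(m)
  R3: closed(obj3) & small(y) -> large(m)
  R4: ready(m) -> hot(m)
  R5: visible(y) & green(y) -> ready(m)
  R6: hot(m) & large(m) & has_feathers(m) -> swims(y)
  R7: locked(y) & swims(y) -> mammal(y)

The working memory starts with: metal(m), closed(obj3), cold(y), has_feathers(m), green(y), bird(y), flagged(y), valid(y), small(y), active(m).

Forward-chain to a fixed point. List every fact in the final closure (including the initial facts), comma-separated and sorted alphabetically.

active(m), bird(y), closed(obj3), cold(y), flagged(y), green(y), has_feathers(m), hot(m), large(m), metal(m), open(m), ready(m), small(y), swims(y), valid(y), visible(y)

[1] R1 [bird(y) & valid(y) -> visible(y)]; R2 [has_feathers(m) & small(y) -> open(m)]; R3 [closed(obj3) & small(y) -> large(m)]. ⇒ new: visible(y), open(m), large(m).
[2] R5 [visible(y) & green(y) -> ready(m)]. ⇒ new: ready(m).
[3] R4 [ready(m) -> hot(m)]. ⇒ new: hot(m).
[4] R6 [hot(m) & large(m) & has_feathers(m) -> swims(y)]. ⇒ new: swims(y).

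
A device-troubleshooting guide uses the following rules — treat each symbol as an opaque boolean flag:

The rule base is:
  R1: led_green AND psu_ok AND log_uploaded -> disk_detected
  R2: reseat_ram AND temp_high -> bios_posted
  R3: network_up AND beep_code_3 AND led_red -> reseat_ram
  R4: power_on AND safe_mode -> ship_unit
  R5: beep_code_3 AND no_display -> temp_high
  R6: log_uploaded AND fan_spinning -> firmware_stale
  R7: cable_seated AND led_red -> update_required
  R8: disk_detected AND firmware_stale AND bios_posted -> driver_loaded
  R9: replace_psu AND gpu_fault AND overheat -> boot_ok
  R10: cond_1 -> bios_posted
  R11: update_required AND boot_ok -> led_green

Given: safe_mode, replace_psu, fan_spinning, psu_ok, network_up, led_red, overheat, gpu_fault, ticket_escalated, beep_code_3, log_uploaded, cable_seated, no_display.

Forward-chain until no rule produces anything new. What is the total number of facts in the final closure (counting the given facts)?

Round 1: R3 [network_up AND beep_code_3 AND led_red -> reseat_ram]; R5 [beep_code_3 AND no_display -> temp_high]; R6 [log_uploaded AND fan_spinning -> firmware_stale]; R7 [cable_seated AND led_red -> update_required]; R9 [replace_psu AND gpu_fault AND overheat -> boot_ok]. Adds reseat_ram, temp_high, firmware_stale, update_required, boot_ok.
Round 2: R2 [reseat_ram AND temp_high -> bios_posted]; R11 [update_required AND boot_ok -> led_green]. Adds bios_posted, led_green.
Round 3: R1 [led_green AND psu_ok AND log_uploaded -> disk_detected]. Adds disk_detected.
Round 4: R8 [disk_detected AND firmware_stale AND bios_posted -> driver_loaded]. Adds driver_loaded.
Closure: {beep_code_3, bios_posted, boot_ok, cable_seated, disk_detected, driver_loaded, fan_spinning, firmware_stale, gpu_fault, led_green, led_red, log_uploaded, network_up, no_display, overheat, psu_ok, replace_psu, reseat_ram, safe_mode, temp_high, ticket_escalated, update_required} — 22 facts.

22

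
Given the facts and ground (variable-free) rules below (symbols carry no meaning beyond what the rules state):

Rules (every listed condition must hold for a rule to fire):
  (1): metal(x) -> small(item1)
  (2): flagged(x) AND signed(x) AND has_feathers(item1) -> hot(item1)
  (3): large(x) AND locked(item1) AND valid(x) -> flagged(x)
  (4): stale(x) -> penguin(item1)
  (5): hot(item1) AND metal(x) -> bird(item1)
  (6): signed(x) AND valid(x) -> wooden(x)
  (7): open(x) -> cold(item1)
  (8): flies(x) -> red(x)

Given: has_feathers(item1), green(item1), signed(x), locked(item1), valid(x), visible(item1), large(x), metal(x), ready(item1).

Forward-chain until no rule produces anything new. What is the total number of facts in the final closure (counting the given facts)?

14

Round 1 fires (1), (3), (6), giving small(item1), flagged(x), wooden(x).
Round 2 fires (2), giving hot(item1).
Round 3 fires (5), giving bird(item1).
Closure: {bird(item1), flagged(x), green(item1), has_feathers(item1), hot(item1), large(x), locked(item1), metal(x), ready(item1), signed(x), small(item1), valid(x), visible(item1), wooden(x)} — 14 facts.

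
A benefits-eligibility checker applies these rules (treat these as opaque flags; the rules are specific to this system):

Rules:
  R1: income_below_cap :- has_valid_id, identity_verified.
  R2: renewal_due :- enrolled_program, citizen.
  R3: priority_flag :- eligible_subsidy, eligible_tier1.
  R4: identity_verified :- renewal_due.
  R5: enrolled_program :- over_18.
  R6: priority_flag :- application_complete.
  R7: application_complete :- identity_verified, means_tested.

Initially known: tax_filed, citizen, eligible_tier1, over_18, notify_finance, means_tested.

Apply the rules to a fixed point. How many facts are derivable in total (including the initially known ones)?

11

Round 1: R5 [enrolled_program :- over_18.]. New: enrolled_program.
Round 2: R2 [renewal_due :- enrolled_program, citizen.]. New: renewal_due.
Round 3: R4 [identity_verified :- renewal_due.]. New: identity_verified.
Round 4: R7 [application_complete :- identity_verified, means_tested.]. New: application_complete.
Round 5: R6 [priority_flag :- application_complete.]. New: priority_flag.
Closure: {application_complete, citizen, eligible_tier1, enrolled_program, identity_verified, means_tested, notify_finance, over_18, priority_flag, renewal_due, tax_filed} — 11 facts.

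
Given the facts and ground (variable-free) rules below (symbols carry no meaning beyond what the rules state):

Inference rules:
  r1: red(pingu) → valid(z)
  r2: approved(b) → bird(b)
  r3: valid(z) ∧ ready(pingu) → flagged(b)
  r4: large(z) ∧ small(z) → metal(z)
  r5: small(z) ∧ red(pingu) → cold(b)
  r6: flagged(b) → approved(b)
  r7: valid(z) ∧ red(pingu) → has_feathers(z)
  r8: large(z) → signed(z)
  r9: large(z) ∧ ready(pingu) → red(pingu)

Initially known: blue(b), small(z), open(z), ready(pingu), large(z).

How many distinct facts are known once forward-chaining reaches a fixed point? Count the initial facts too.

14

Round 1: r4 [large(z) ∧ small(z) → metal(z)]; r8 [large(z) → signed(z)]; r9 [large(z) ∧ ready(pingu) → red(pingu)]. Adds metal(z), signed(z), red(pingu).
Round 2: r1 [red(pingu) → valid(z)]; r5 [small(z) ∧ red(pingu) → cold(b)]. Adds valid(z), cold(b).
Round 3: r3 [valid(z) ∧ ready(pingu) → flagged(b)]; r7 [valid(z) ∧ red(pingu) → has_feathers(z)]. Adds flagged(b), has_feathers(z).
Round 4: r6 [flagged(b) → approved(b)]. Adds approved(b).
Round 5: r2 [approved(b) → bird(b)]. Adds bird(b).
Closure: {approved(b), bird(b), blue(b), cold(b), flagged(b), has_feathers(z), large(z), metal(z), open(z), ready(pingu), red(pingu), signed(z), small(z), valid(z)} — 14 facts.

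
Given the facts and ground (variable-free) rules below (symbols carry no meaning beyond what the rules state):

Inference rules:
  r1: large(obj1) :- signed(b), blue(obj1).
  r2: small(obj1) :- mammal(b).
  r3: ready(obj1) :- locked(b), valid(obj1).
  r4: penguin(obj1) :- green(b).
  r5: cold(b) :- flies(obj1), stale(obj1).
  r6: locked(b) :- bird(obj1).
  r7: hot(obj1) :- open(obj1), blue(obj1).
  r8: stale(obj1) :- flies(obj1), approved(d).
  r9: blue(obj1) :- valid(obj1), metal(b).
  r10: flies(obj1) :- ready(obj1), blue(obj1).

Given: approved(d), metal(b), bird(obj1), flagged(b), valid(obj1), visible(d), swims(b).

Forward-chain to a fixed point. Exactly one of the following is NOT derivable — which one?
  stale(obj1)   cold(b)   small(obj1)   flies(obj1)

Round 1 — r6, r9, derive locked(b), blue(obj1).
Round 2 — r3, derive ready(obj1).
Round 3 — r10, derive flies(obj1).
Round 4 — r8, derive stale(obj1).
Round 5 — r5, derive cold(b).
Derived: stale(obj1) (round 4), flies(obj1) (round 3), cold(b) (round 5). small(obj1) never appears in any round.

small(obj1)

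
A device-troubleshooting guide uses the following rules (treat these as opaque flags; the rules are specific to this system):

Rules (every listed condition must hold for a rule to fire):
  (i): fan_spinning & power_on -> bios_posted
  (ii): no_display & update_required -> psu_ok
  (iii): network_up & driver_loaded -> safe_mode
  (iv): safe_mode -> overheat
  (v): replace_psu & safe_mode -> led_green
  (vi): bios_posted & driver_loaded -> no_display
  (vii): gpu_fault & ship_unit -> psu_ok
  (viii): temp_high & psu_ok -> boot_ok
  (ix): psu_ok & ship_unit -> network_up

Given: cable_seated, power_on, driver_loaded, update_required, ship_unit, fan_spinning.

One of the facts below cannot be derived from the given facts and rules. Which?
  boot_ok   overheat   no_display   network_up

boot_ok

Round 1 — (i), derive bios_posted.
Round 2 — (vi), derive no_display.
Round 3 — (ii), derive psu_ok.
Round 4 — (ix), derive network_up.
Round 5 — (iii), derive safe_mode.
Round 6 — (iv), derive overheat.
Derived: overheat (round 6), network_up (round 4), no_display (round 2). boot_ok never appears in any round.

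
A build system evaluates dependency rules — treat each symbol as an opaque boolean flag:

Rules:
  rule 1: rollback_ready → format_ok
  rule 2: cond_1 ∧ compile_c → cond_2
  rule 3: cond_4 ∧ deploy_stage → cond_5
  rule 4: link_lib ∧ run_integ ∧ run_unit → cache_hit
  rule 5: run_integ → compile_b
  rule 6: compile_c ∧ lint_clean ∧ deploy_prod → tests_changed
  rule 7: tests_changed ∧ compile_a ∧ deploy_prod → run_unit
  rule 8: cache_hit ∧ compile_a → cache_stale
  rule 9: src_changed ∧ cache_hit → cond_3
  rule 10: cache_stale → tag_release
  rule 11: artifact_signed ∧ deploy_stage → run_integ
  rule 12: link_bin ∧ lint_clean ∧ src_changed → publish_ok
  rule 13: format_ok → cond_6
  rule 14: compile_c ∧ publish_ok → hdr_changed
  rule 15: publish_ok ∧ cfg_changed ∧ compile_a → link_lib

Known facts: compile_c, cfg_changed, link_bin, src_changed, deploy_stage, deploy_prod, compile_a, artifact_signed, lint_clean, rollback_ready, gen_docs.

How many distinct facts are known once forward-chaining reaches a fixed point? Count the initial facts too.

Round 1: rule 1 [rollback_ready → format_ok]; rule 6 [compile_c ∧ lint_clean ∧ deploy_prod → tests_changed]; rule 11 [artifact_signed ∧ deploy_stage → run_integ]; rule 12 [link_bin ∧ lint_clean ∧ src_changed → publish_ok]. New: format_ok, tests_changed, run_integ, publish_ok.
Round 2: rule 5 [run_integ → compile_b]; rule 7 [tests_changed ∧ compile_a ∧ deploy_prod → run_unit]; rule 13 [format_ok → cond_6]; rule 14 [compile_c ∧ publish_ok → hdr_changed]; rule 15 [publish_ok ∧ cfg_changed ∧ compile_a → link_lib]. New: compile_b, run_unit, cond_6, hdr_changed, link_lib.
Round 3: rule 4 [link_lib ∧ run_integ ∧ run_unit → cache_hit]. New: cache_hit.
Round 4: rule 8 [cache_hit ∧ compile_a → cache_stale]; rule 9 [src_changed ∧ cache_hit → cond_3]. New: cache_stale, cond_3.
Round 5: rule 10 [cache_stale → tag_release]. New: tag_release.
Closure: {artifact_signed, cache_hit, cache_stale, cfg_changed, compile_a, compile_b, compile_c, cond_3, cond_6, deploy_prod, deploy_stage, format_ok, gen_docs, hdr_changed, link_bin, link_lib, lint_clean, publish_ok, rollback_ready, run_integ, run_unit, src_changed, tag_release, tests_changed} — 24 facts.

24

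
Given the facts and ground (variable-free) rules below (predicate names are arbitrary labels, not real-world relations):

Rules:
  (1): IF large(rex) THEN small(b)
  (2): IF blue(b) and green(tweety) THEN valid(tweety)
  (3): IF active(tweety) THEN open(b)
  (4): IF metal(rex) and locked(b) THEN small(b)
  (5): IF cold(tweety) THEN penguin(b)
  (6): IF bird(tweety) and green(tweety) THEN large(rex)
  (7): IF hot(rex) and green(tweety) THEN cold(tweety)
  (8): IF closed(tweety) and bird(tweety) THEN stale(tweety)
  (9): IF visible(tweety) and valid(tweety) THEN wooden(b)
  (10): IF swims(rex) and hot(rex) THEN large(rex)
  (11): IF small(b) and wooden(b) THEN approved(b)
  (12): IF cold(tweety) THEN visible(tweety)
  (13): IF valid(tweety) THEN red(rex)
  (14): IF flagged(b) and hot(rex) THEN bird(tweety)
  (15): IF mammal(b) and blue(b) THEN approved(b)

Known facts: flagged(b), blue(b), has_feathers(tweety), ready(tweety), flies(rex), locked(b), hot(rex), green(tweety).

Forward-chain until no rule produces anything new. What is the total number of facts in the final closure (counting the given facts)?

18

Round 1: (2) [IF blue(b) and green(tweety) THEN valid(tweety)]; (7) [IF hot(rex) and green(tweety) THEN cold(tweety)]; (14) [IF flagged(b) and hot(rex) THEN bird(tweety)]. Adds valid(tweety), cold(tweety), bird(tweety).
Round 2: (5) [IF cold(tweety) THEN penguin(b)]; (6) [IF bird(tweety) and green(tweety) THEN large(rex)]; (12) [IF cold(tweety) THEN visible(tweety)]; (13) [IF valid(tweety) THEN red(rex)]. Adds penguin(b), large(rex), visible(tweety), red(rex).
Round 3: (1) [IF large(rex) THEN small(b)]; (9) [IF visible(tweety) and valid(tweety) THEN wooden(b)]. Adds small(b), wooden(b).
Round 4: (11) [IF small(b) and wooden(b) THEN approved(b)]. Adds approved(b).
Closure: {approved(b), bird(tweety), blue(b), cold(tweety), flagged(b), flies(rex), green(tweety), has_feathers(tweety), hot(rex), large(rex), locked(b), penguin(b), ready(tweety), red(rex), small(b), valid(tweety), visible(tweety), wooden(b)} — 18 facts.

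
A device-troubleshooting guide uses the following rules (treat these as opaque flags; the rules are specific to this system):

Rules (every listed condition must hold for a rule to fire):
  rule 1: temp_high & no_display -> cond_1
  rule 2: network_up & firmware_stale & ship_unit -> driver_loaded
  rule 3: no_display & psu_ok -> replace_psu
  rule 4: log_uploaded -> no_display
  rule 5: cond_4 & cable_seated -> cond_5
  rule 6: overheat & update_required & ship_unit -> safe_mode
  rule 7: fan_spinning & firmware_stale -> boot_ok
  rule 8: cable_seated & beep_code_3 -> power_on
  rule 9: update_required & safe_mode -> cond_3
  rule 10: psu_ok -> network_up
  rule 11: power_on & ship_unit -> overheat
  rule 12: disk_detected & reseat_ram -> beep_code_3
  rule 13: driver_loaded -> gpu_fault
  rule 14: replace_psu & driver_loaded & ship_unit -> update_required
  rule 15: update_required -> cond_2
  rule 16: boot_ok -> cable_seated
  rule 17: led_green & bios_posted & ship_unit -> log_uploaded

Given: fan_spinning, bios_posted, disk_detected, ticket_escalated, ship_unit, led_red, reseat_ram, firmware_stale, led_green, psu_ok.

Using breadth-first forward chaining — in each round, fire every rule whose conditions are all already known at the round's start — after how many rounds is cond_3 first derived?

6

Round 1: rule 7 [fan_spinning & firmware_stale -> boot_ok]; rule 10 [psu_ok -> network_up]; rule 12 [disk_detected & reseat_ram -> beep_code_3]; rule 17 [led_green & bios_posted & ship_unit -> log_uploaded]. Adds boot_ok, network_up, beep_code_3, log_uploaded.
Round 2: rule 2 [network_up & firmware_stale & ship_unit -> driver_loaded]; rule 4 [log_uploaded -> no_display]; rule 16 [boot_ok -> cable_seated]. Adds driver_loaded, no_display, cable_seated.
Round 3: rule 3 [no_display & psu_ok -> replace_psu]; rule 8 [cable_seated & beep_code_3 -> power_on]; rule 13 [driver_loaded -> gpu_fault]. Adds replace_psu, power_on, gpu_fault.
Round 4: rule 11 [power_on & ship_unit -> overheat]; rule 14 [replace_psu & driver_loaded & ship_unit -> update_required]. Adds overheat, update_required.
Round 5: rule 6 [overheat & update_required & ship_unit -> safe_mode]; rule 15 [update_required -> cond_2]. Adds safe_mode, cond_2.
Round 6: rule 9 [update_required & safe_mode -> cond_3]. Adds cond_3.
cond_3 first appears in round 6.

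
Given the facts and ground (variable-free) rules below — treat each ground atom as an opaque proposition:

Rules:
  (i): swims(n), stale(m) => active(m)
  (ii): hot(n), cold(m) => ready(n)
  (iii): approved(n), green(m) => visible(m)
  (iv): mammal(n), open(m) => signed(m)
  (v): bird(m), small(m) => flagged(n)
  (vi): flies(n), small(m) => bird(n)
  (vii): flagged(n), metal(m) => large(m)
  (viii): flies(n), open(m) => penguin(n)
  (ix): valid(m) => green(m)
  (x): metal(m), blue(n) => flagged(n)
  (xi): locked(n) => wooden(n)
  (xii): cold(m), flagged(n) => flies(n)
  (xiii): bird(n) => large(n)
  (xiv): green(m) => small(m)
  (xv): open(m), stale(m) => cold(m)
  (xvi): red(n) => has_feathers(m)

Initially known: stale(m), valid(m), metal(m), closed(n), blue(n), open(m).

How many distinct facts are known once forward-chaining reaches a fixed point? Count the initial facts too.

Round 1: (ix) [valid(m) => green(m)]; (x) [metal(m), blue(n) => flagged(n)]; (xv) [open(m), stale(m) => cold(m)]. New: green(m), flagged(n), cold(m).
Round 2: (vii) [flagged(n), metal(m) => large(m)]; (xii) [cold(m), flagged(n) => flies(n)]; (xiv) [green(m) => small(m)]. New: large(m), flies(n), small(m).
Round 3: (vi) [flies(n), small(m) => bird(n)]; (viii) [flies(n), open(m) => penguin(n)]. New: bird(n), penguin(n).
Round 4: (xiii) [bird(n) => large(n)]. New: large(n).
Closure: {bird(n), blue(n), closed(n), cold(m), flagged(n), flies(n), green(m), large(m), large(n), metal(m), open(m), penguin(n), small(m), stale(m), valid(m)} — 15 facts.

15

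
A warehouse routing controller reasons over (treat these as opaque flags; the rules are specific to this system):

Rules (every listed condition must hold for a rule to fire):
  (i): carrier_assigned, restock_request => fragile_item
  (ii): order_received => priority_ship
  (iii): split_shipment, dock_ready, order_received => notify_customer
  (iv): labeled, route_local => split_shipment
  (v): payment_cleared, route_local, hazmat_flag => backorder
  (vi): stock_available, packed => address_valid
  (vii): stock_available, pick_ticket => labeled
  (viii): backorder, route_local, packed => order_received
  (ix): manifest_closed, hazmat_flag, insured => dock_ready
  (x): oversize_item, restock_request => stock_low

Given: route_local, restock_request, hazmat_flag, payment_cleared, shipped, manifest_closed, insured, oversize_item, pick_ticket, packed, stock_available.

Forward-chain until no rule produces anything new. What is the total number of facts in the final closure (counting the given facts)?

Round 1 — (v), (vi), (vii), (ix), (x), derive backorder, address_valid, labeled, dock_ready, stock_low.
Round 2 — (iv), (viii), derive split_shipment, order_received.
Round 3 — (ii), (iii), derive priority_ship, notify_customer.
Closure: {address_valid, backorder, dock_ready, hazmat_flag, insured, labeled, manifest_closed, notify_customer, order_received, oversize_item, packed, payment_cleared, pick_ticket, priority_ship, restock_request, route_local, shipped, split_shipment, stock_available, stock_low} — 20 facts.

20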